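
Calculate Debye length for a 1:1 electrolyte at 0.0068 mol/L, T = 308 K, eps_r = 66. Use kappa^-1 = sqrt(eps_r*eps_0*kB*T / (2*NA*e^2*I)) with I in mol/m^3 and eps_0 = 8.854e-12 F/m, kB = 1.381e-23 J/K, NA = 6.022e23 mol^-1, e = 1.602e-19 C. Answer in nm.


Ionic strength I = 0.0068 * 1^2 * 1000 = 6.8 mol/m^3
kappa^-1 = sqrt(66 * 8.854e-12 * 1.381e-23 * 308 / (2 * 6.022e23 * (1.602e-19)^2 * 6.8))
kappa^-1 = 3.439 nm

3.439


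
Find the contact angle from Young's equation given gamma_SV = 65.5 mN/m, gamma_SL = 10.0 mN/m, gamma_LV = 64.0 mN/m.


cos(theta) = (gamma_SV - gamma_SL) / gamma_LV
cos(theta) = (65.5 - 10.0) / 64.0
cos(theta) = 0.867188
theta = arccos(0.867188) = 29.87 degrees

29.87


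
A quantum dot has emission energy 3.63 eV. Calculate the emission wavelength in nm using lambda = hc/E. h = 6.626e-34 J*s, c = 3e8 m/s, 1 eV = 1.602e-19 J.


Convert energy: E = 3.63 eV = 3.63 * 1.602e-19 = 5.81526e-19 J
lambda = h*c / E = 6.626e-34 * 3e8 / 5.81526e-19
lambda = 3.41825e-07 m = 341.8 nm

341.8


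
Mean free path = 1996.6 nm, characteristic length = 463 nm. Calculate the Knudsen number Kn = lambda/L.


Knudsen number Kn = lambda / L
Kn = 1996.6 / 463
Kn = 4.3123

4.3123


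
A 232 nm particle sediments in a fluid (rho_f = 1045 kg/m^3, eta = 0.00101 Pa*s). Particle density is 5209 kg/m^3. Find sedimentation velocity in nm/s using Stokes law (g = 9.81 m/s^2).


Radius R = 232/2 nm = 1.16e-07 m
Density difference = 5209 - 1045 = 4164 kg/m^3
v = 2 * R^2 * (rho_p - rho_f) * g / (9 * eta)
v = 2 * (1.16e-07)^2 * 4164 * 9.81 / (9 * 0.00101)
v = 1.20938e-07 m/s = 120.9377 nm/s

120.9377


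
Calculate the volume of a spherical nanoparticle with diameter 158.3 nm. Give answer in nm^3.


Radius r = 158.3/2 = 79.15 nm
Volume V = (4/3) * pi * r^3
V = (4/3) * pi * (79.15)^3
V = 2077023.29 nm^3

2077023.29


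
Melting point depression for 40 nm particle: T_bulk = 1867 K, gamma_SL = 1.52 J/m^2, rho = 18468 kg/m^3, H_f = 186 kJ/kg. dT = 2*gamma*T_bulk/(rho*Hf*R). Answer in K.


Radius R = 40/2 = 20 nm = 2e-08 m
Convert H_f = 186 kJ/kg = 186000 J/kg
dT = 2 * gamma_SL * T_bulk / (rho * H_f * R)
dT = 2 * 1.52 * 1867 / (18468 * 186000 * 2e-08)
dT = 82.6 K

82.6


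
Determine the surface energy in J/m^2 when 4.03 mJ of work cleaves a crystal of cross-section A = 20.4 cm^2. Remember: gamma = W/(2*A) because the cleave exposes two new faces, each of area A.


Convert: A = 20.4 cm^2 = 0.00204 m^2, W = 4.03 mJ = 0.00403 J
Cleaving exposes two faces of area A, so total new surface = 2*A and gamma = W / (2*A)
gamma = 0.00403 / (2 * 0.00204)
gamma = 0.988 J/m^2

0.988


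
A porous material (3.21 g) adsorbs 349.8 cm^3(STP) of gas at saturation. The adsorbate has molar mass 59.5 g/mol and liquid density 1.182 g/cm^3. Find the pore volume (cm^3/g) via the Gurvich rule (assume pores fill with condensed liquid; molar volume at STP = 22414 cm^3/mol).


Moles adsorbed n = V_ads / 22414 = 349.8 / 22414 = 1.560632e-02 mol
Liquid volume V_liq = n * M / rho_liq = 1.560632e-02 * 59.5 / 1.182 = 0.78560 cm^3
Specific pore volume V_pore = V_liq / m_sample = 0.78560 / 3.21
V_pore = 0.2447 cm^3/g

0.2447


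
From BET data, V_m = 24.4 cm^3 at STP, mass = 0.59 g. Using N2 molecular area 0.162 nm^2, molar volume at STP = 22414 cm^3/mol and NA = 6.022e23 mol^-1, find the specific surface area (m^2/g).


Number of moles in monolayer = V_m / 22414 = 24.4 / 22414 = 0.00108861
Number of molecules = moles * NA = 0.00108861 * 6.022e23
SA = molecules * sigma / mass
SA = (24.4 / 22414) * 6.022e23 * 0.162e-18 / 0.59
SA = 180.0 m^2/g

180.0


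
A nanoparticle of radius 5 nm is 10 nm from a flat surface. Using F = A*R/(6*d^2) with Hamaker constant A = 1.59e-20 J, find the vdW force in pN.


Convert to SI: R = 5 nm = 5e-09 m, d = 10 nm = 1e-08 m
F = A * R / (6 * d^2)
F = 1.59e-20 * 5e-09 / (6 * (1e-08)^2)
F = 1.325e-13 N = 0.132 pN

0.132


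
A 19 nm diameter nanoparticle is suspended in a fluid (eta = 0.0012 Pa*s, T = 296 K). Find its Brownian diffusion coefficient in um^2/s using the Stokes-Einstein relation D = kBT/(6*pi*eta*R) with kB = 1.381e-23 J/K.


Radius R = 19/2 = 9.5 nm = 9.5e-09 m
D = kB*T / (6*pi*eta*R)
D = 1.381e-23 * 296 / (6 * pi * 0.0012 * 9.5e-09)
D = 1.9023e-11 m^2/s = 19.023 um^2/s

19.023


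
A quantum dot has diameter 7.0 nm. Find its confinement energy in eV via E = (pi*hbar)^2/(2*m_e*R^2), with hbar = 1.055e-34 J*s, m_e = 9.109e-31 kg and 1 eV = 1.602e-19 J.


Radius R = 7.0/2 = 3.5 nm = 3.5e-09 m
E = (pi * 1.055e-34)^2 / (2 * 9.109e-31 * (3.5e-09)^2)
E(J) = 4.9223e-21
E = E(J) / 1.602e-19 = 0.0307 eV

0.0307


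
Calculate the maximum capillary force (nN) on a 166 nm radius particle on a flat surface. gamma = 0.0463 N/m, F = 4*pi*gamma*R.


Convert radius: R = 166 nm = 1.66e-07 m
F = 4 * pi * gamma * R
F = 4 * pi * 0.0463 * 1.66e-07
F = 9.65826e-08 N = 96.5826 nN

96.5826


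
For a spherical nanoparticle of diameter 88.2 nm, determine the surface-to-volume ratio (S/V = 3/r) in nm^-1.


Radius r = 88.2/2 = 44.1 nm
S/V = 3 / r = 3 / 44.1
S/V = 0.068 nm^-1

0.068


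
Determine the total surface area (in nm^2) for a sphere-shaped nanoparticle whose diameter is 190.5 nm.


Radius r = 190.5/2 = 95.25 nm
Surface area SA = 4 * pi * r^2
SA = 4 * pi * (95.25)^2
SA = 114009.18 nm^2

114009.18


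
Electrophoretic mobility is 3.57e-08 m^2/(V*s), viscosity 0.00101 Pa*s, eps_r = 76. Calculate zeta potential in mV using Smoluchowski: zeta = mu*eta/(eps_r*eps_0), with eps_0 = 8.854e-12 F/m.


Smoluchowski equation: zeta = mu * eta / (eps_r * eps_0)
zeta = 3.57e-08 * 0.00101 / (76 * 8.854e-12)
zeta = 0.053584 V = 53.58 mV

53.58


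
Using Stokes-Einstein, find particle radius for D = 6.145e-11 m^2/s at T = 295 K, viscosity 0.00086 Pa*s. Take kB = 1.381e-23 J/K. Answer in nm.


Stokes-Einstein: R = kB*T / (6*pi*eta*D)
R = 1.381e-23 * 295 / (6 * pi * 0.00086 * 6.145e-11)
R = 4.08973e-09 m = 4.09 nm

4.09


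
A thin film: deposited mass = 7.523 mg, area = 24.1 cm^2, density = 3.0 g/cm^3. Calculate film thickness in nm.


Convert: m = 7.523 mg = 7.5230e-06 kg, A = 24.1 cm^2 = 2.4100e-03 m^2, rho = 3.0 g/cm^3 = 3000 kg/m^3
t = m / (A * rho)
t = 7.5230e-06 / (2.4100e-03 * 3000)
t = 1.0405e-06 m = 1040.5 nm

1040.5


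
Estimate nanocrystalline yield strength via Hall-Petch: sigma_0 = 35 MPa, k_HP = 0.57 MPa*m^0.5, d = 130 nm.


d = 130 nm = 1.3e-07 m
sqrt(d) = 0.0003605551
Hall-Petch contribution = k / sqrt(d) = 0.57 / 0.0003605551 = 1580.9 MPa
sigma = sigma_0 + k/sqrt(d) = 35 + 1580.9 = 1615.9 MPa

1615.9


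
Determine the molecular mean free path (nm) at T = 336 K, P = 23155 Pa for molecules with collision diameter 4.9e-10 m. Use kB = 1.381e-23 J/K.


Mean free path: lambda = kB*T / (sqrt(2) * pi * d^2 * P)
lambda = 1.381e-23 * 336 / (sqrt(2) * pi * (4.9e-10)^2 * 23155)
lambda = 1.87859e-07 m
lambda = 187.86 nm

187.86


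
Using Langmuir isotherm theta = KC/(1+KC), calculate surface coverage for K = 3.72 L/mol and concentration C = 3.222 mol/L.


Langmuir isotherm: theta = K*C / (1 + K*C)
K*C = 3.72 * 3.222 = 11.98584
theta = 11.98584 / (1 + 11.98584) = 11.98584 / 12.98584
theta = 0.923

0.923


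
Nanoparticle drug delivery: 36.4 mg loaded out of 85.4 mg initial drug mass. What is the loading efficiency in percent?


Drug loading efficiency = (drug loaded / drug initial) * 100
DLE = 36.4 / 85.4 * 100
DLE = 0.4262 * 100
DLE = 42.62%

42.62


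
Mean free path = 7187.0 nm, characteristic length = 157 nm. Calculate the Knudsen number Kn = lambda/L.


Knudsen number Kn = lambda / L
Kn = 7187.0 / 157
Kn = 45.7771

45.7771


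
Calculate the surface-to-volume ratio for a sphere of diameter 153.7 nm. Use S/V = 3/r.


Radius r = 153.7/2 = 76.85 nm
S/V = 3 / r = 3 / 76.85
S/V = 0.039 nm^-1

0.039


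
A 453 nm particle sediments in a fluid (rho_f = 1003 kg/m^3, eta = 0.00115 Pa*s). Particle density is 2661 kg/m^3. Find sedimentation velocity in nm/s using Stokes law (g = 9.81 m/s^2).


Radius R = 453/2 nm = 2.265e-07 m
Density difference = 2661 - 1003 = 1658 kg/m^3
v = 2 * R^2 * (rho_p - rho_f) * g / (9 * eta)
v = 2 * (2.265e-07)^2 * 1658 * 9.81 / (9 * 0.00115)
v = 1.61243e-07 m/s = 161.2425 nm/s

161.2425


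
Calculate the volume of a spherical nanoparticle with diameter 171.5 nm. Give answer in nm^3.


Radius r = 171.5/2 = 85.75 nm
Volume V = (4/3) * pi * r^3
V = (4/3) * pi * (85.75)^3
V = 2641137.4 nm^3

2641137.4


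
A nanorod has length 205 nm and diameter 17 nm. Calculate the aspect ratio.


Aspect ratio AR = length / diameter
AR = 205 / 17
AR = 12.06

12.06


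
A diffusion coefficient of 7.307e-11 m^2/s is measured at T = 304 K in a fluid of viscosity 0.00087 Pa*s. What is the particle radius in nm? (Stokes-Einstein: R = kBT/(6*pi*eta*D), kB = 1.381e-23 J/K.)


Stokes-Einstein: R = kB*T / (6*pi*eta*D)
R = 1.381e-23 * 304 / (6 * pi * 0.00087 * 7.307e-11)
R = 3.50355e-09 m = 3.5 nm

3.5


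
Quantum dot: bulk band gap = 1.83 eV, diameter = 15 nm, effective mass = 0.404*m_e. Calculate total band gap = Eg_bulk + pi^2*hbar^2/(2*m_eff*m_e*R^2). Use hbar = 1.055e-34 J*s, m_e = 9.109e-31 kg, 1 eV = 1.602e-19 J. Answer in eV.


Radius R = 15/2 nm = 7.5e-09 m
Confinement energy dE = pi^2 * hbar^2 / (2 * m_eff * m_e * R^2)
dE = pi^2 * (1.055e-34)^2 / (2 * 0.404 * 9.109e-31 * (7.5e-09)^2) J, divided by 1.602e-19 J/eV
dE = 0.0166 eV
Total band gap = E_g(bulk) + dE = 1.83 + 0.0166 = 1.8466 eV

1.8466


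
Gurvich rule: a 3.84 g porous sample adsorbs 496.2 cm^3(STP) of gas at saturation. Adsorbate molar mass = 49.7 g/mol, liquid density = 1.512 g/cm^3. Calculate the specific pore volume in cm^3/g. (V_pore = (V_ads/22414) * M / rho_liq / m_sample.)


Moles adsorbed n = V_ads / 22414 = 496.2 / 22414 = 2.213795e-02 mol
Liquid volume V_liq = n * M / rho_liq = 2.213795e-02 * 49.7 / 1.512 = 0.72768 cm^3
Specific pore volume V_pore = V_liq / m_sample = 0.72768 / 3.84
V_pore = 0.1895 cm^3/g

0.1895


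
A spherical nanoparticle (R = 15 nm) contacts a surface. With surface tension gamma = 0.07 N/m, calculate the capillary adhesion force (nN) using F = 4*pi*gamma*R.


Convert radius: R = 15 nm = 1.5e-08 m
F = 4 * pi * gamma * R
F = 4 * pi * 0.07 * 1.5e-08
F = 1.31947e-08 N = 13.1947 nN

13.1947


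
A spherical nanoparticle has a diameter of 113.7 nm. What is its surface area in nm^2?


Radius r = 113.7/2 = 56.85 nm
Surface area SA = 4 * pi * r^2
SA = 4 * pi * (56.85)^2
SA = 40613.54 nm^2

40613.54


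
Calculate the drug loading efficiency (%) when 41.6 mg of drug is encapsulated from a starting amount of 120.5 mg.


Drug loading efficiency = (drug loaded / drug initial) * 100
DLE = 41.6 / 120.5 * 100
DLE = 0.3452 * 100
DLE = 34.52%

34.52


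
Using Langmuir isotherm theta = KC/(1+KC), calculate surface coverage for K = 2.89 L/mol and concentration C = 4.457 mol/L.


Langmuir isotherm: theta = K*C / (1 + K*C)
K*C = 2.89 * 4.457 = 12.88073
theta = 12.88073 / (1 + 12.88073) = 12.88073 / 13.88073
theta = 0.928

0.928


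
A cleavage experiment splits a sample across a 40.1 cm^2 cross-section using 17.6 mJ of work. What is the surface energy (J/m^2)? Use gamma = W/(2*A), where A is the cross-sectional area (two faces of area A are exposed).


Convert: A = 40.1 cm^2 = 0.00401 m^2, W = 17.6 mJ = 0.0176 J
Cleaving exposes two faces of area A, so total new surface = 2*A and gamma = W / (2*A)
gamma = 0.0176 / (2 * 0.00401)
gamma = 2.195 J/m^2

2.195


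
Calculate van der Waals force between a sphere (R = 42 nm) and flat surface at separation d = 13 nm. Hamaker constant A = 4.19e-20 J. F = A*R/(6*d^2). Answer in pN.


Convert to SI: R = 42 nm = 4.2e-08 m, d = 13 nm = 1.3e-08 m
F = A * R / (6 * d^2)
F = 4.19e-20 * 4.2e-08 / (6 * (1.3e-08)^2)
F = 1.7355e-12 N = 1.736 pN

1.736


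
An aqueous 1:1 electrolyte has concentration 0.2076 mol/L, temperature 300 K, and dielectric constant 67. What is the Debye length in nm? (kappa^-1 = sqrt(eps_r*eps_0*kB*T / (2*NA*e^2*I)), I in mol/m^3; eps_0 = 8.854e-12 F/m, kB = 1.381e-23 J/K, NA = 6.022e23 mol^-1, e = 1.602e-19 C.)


Ionic strength I = 0.2076 * 1^2 * 1000 = 207.6 mol/m^3
kappa^-1 = sqrt(67 * 8.854e-12 * 1.381e-23 * 300 / (2 * 6.022e23 * (1.602e-19)^2 * 207.6))
kappa^-1 = 0.619 nm

0.619


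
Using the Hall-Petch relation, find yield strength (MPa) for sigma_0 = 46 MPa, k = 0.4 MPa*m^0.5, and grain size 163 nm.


d = 163 nm = 1.63e-07 m
sqrt(d) = 0.0004037326
Hall-Petch contribution = k / sqrt(d) = 0.4 / 0.0004037326 = 990.8 MPa
sigma = sigma_0 + k/sqrt(d) = 46 + 990.8 = 1036.8 MPa

1036.8


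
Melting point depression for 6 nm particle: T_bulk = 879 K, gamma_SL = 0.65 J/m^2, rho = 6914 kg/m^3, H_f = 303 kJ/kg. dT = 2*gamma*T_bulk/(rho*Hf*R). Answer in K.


Radius R = 6/2 = 3 nm = 3e-09 m
Convert H_f = 303 kJ/kg = 303000 J/kg
dT = 2 * gamma_SL * T_bulk / (rho * H_f * R)
dT = 2 * 0.65 * 879 / (6914 * 303000 * 3e-09)
dT = 181.8 K

181.8


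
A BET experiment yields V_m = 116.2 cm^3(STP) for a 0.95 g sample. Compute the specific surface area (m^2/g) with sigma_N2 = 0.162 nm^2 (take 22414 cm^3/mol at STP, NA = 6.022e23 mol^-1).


Number of moles in monolayer = V_m / 22414 = 116.2 / 22414 = 0.00518426
Number of molecules = moles * NA = 0.00518426 * 6.022e23
SA = molecules * sigma / mass
SA = (116.2 / 22414) * 6.022e23 * 0.162e-18 / 0.95
SA = 532.4 m^2/g

532.4


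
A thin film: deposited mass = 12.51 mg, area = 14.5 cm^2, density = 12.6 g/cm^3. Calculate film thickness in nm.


Convert: m = 12.51 mg = 1.2510e-05 kg, A = 14.5 cm^2 = 1.4500e-03 m^2, rho = 12.6 g/cm^3 = 12600 kg/m^3
t = m / (A * rho)
t = 1.2510e-05 / (1.4500e-03 * 12600)
t = 6.8473e-07 m = 684.7 nm

684.7


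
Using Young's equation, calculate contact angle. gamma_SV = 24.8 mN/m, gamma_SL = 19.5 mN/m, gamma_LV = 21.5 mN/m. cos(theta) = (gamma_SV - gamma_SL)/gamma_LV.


cos(theta) = (gamma_SV - gamma_SL) / gamma_LV
cos(theta) = (24.8 - 19.5) / 21.5
cos(theta) = 0.246512
theta = arccos(0.246512) = 75.73 degrees

75.73


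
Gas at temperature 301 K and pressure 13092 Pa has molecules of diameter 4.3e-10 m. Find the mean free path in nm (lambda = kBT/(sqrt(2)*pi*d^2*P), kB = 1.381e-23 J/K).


Mean free path: lambda = kB*T / (sqrt(2) * pi * d^2 * P)
lambda = 1.381e-23 * 301 / (sqrt(2) * pi * (4.3e-10)^2 * 13092)
lambda = 3.86503e-07 m
lambda = 386.5 nm

386.5


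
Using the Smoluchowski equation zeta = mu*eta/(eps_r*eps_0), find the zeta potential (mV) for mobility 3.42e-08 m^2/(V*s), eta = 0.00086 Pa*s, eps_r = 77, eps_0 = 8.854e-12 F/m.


Smoluchowski equation: zeta = mu * eta / (eps_r * eps_0)
zeta = 3.42e-08 * 0.00086 / (77 * 8.854e-12)
zeta = 0.043141 V = 43.14 mV

43.14


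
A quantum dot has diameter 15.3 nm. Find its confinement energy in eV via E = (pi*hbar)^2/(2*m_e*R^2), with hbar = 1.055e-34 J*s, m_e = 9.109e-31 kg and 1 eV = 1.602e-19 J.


Radius R = 15.3/2 = 7.65 nm = 7.65e-09 m
E = (pi * 1.055e-34)^2 / (2 * 9.109e-31 * (7.65e-09)^2)
E(J) = 1.03034e-21
E = E(J) / 1.602e-19 = 0.0064 eV

0.0064


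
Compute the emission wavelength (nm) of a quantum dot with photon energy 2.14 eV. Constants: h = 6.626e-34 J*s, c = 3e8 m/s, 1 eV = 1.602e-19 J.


Convert energy: E = 2.14 eV = 2.14 * 1.602e-19 = 3.42828e-19 J
lambda = h*c / E = 6.626e-34 * 3e8 / 3.42828e-19
lambda = 5.79824e-07 m = 579.8 nm

579.8


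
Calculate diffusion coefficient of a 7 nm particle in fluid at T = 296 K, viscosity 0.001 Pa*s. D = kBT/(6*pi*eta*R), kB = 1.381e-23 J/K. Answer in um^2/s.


Radius R = 7/2 = 3.5 nm = 3.5e-09 m
D = kB*T / (6*pi*eta*R)
D = 1.381e-23 * 296 / (6 * pi * 0.001 * 3.5e-09)
D = 6.19607e-11 m^2/s = 61.961 um^2/s

61.961


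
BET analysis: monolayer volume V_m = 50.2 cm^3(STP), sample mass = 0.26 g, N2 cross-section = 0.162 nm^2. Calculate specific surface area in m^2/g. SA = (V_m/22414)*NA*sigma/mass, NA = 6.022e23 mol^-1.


Number of moles in monolayer = V_m / 22414 = 50.2 / 22414 = 0.00223967
Number of molecules = moles * NA = 0.00223967 * 6.022e23
SA = molecules * sigma / mass
SA = (50.2 / 22414) * 6.022e23 * 0.162e-18 / 0.26
SA = 840.4 m^2/g

840.4


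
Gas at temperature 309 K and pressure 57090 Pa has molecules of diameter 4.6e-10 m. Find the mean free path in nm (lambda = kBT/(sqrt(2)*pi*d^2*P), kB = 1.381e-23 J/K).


Mean free path: lambda = kB*T / (sqrt(2) * pi * d^2 * P)
lambda = 1.381e-23 * 309 / (sqrt(2) * pi * (4.6e-10)^2 * 57090)
lambda = 7.95081e-08 m
lambda = 79.51 nm

79.51


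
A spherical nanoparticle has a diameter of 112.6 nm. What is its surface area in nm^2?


Radius r = 112.6/2 = 56.3 nm
Surface area SA = 4 * pi * r^2
SA = 4 * pi * (56.3)^2
SA = 39831.5 nm^2

39831.5


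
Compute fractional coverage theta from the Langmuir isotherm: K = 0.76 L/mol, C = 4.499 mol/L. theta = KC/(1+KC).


Langmuir isotherm: theta = K*C / (1 + K*C)
K*C = 0.76 * 4.499 = 3.41924
theta = 3.41924 / (1 + 3.41924) = 3.41924 / 4.41924
theta = 0.7737

0.7737


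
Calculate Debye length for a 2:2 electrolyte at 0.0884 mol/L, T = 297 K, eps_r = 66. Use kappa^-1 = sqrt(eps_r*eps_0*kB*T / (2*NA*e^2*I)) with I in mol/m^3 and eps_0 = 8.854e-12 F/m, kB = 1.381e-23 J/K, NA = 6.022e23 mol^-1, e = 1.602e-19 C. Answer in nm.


Ionic strength I = 0.0884 * 2^2 * 1000 = 353.6 mol/m^3
kappa^-1 = sqrt(66 * 8.854e-12 * 1.381e-23 * 297 / (2 * 6.022e23 * (1.602e-19)^2 * 353.6))
kappa^-1 = 0.468 nm

0.468


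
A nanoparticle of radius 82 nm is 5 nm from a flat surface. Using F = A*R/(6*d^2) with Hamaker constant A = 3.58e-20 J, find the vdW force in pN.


Convert to SI: R = 82 nm = 8.2e-08 m, d = 5 nm = 5e-09 m
F = A * R / (6 * d^2)
F = 3.58e-20 * 8.2e-08 / (6 * (5e-09)^2)
F = 1.95707e-11 N = 19.571 pN

19.571


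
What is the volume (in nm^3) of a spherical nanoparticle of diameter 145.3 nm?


Radius r = 145.3/2 = 72.65 nm
Volume V = (4/3) * pi * r^3
V = (4/3) * pi * (72.65)^3
V = 1606184.63 nm^3

1606184.63


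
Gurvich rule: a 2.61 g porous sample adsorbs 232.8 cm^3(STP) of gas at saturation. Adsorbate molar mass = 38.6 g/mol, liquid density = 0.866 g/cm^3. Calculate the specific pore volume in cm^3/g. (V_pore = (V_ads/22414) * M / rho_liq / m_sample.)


Moles adsorbed n = V_ads / 22414 = 232.8 / 22414 = 1.038637e-02 mol
Liquid volume V_liq = n * M / rho_liq = 1.038637e-02 * 38.6 / 0.866 = 0.46295 cm^3
Specific pore volume V_pore = V_liq / m_sample = 0.46295 / 2.61
V_pore = 0.1774 cm^3/g

0.1774


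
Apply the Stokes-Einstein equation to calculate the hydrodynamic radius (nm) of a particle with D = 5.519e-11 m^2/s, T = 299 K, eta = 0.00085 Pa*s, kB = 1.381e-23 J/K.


Stokes-Einstein: R = kB*T / (6*pi*eta*D)
R = 1.381e-23 * 299 / (6 * pi * 0.00085 * 5.519e-11)
R = 4.66965e-09 m = 4.67 nm

4.67


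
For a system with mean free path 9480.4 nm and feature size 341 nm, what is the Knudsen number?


Knudsen number Kn = lambda / L
Kn = 9480.4 / 341
Kn = 27.8018

27.8018


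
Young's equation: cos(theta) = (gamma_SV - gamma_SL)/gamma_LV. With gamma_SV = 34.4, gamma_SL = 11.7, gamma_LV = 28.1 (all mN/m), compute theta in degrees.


cos(theta) = (gamma_SV - gamma_SL) / gamma_LV
cos(theta) = (34.4 - 11.7) / 28.1
cos(theta) = 0.807829
theta = arccos(0.807829) = 36.12 degrees

36.12


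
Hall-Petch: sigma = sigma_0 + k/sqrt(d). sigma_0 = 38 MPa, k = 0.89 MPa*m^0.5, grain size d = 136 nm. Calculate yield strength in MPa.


d = 136 nm = 1.36e-07 m
sqrt(d) = 0.0003687818
Hall-Petch contribution = k / sqrt(d) = 0.89 / 0.0003687818 = 2413.4 MPa
sigma = sigma_0 + k/sqrt(d) = 38 + 2413.4 = 2451.4 MPa

2451.4


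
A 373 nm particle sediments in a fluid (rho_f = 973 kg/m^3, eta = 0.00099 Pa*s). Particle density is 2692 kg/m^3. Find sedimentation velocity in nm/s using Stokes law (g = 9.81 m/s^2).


Radius R = 373/2 nm = 1.865e-07 m
Density difference = 2692 - 973 = 1719 kg/m^3
v = 2 * R^2 * (rho_p - rho_f) * g / (9 * eta)
v = 2 * (1.865e-07)^2 * 1719 * 9.81 / (9 * 0.00099)
v = 1.3166e-07 m/s = 131.6603 nm/s

131.6603


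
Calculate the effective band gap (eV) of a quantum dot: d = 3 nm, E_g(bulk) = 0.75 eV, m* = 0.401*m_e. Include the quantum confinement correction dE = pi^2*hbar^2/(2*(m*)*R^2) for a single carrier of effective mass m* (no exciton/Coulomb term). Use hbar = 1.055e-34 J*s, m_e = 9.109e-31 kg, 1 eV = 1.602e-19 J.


Radius R = 3/2 nm = 1.5e-09 m
Confinement energy dE = pi^2 * hbar^2 / (2 * m_eff * m_e * R^2)
dE = pi^2 * (1.055e-34)^2 / (2 * 0.401 * 9.109e-31 * (1.5e-09)^2) J, divided by 1.602e-19 J/eV
dE = 0.4172 eV
Total band gap = E_g(bulk) + dE = 0.75 + 0.4172 = 1.1672 eV

1.1672


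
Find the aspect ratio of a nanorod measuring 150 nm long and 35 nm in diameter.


Aspect ratio AR = length / diameter
AR = 150 / 35
AR = 4.29

4.29


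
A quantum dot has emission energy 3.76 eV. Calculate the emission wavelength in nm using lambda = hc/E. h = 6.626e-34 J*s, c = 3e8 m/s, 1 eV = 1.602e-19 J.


Convert energy: E = 3.76 eV = 3.76 * 1.602e-19 = 6.02352e-19 J
lambda = h*c / E = 6.626e-34 * 3e8 / 6.02352e-19
lambda = 3.30006e-07 m = 330.0 nm

330.0


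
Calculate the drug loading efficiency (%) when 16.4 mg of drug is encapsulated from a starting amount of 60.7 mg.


Drug loading efficiency = (drug loaded / drug initial) * 100
DLE = 16.4 / 60.7 * 100
DLE = 0.2702 * 100
DLE = 27.02%

27.02


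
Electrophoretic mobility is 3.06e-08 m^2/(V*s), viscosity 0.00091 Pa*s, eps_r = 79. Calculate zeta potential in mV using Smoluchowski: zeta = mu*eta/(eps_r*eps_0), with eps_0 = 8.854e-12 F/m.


Smoluchowski equation: zeta = mu * eta / (eps_r * eps_0)
zeta = 3.06e-08 * 0.00091 / (79 * 8.854e-12)
zeta = 0.03981 V = 39.81 mV

39.81


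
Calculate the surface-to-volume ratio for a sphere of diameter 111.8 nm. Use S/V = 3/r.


Radius r = 111.8/2 = 55.9 nm
S/V = 3 / r = 3 / 55.9
S/V = 0.0537 nm^-1

0.0537


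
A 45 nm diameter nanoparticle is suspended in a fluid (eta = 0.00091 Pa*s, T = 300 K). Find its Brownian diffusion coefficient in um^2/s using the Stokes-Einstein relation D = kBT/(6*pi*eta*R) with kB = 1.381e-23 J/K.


Radius R = 45/2 = 22.5 nm = 2.25e-08 m
D = kB*T / (6*pi*eta*R)
D = 1.381e-23 * 300 / (6 * pi * 0.00091 * 2.25e-08)
D = 1.07347e-11 m^2/s = 10.735 um^2/s

10.735


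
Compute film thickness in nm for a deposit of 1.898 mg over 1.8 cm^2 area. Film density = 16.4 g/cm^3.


Convert: m = 1.898 mg = 1.8980e-06 kg, A = 1.8 cm^2 = 1.8000e-04 m^2, rho = 16.4 g/cm^3 = 16400 kg/m^3
t = m / (A * rho)
t = 1.8980e-06 / (1.8000e-04 * 16400)
t = 6.4295e-07 m = 643.0 nm

643.0


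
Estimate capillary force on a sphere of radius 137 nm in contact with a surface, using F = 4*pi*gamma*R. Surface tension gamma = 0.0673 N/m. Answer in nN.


Convert radius: R = 137 nm = 1.37e-07 m
F = 4 * pi * gamma * R
F = 4 * pi * 0.0673 * 1.37e-07
F = 1.15863e-07 N = 115.8632 nN

115.8632


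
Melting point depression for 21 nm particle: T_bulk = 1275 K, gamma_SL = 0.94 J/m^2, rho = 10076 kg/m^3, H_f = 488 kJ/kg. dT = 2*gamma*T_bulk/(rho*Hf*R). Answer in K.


Radius R = 21/2 = 10.5 nm = 1.05e-08 m
Convert H_f = 488 kJ/kg = 488000 J/kg
dT = 2 * gamma_SL * T_bulk / (rho * H_f * R)
dT = 2 * 0.94 * 1275 / (10076 * 488000 * 1.05e-08)
dT = 46.4 K

46.4


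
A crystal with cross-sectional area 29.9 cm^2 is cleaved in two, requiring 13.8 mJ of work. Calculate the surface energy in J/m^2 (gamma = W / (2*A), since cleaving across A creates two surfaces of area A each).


Convert: A = 29.9 cm^2 = 0.00299 m^2, W = 13.8 mJ = 0.0138 J
Cleaving exposes two faces of area A, so total new surface = 2*A and gamma = W / (2*A)
gamma = 0.0138 / (2 * 0.00299)
gamma = 2.308 J/m^2

2.308


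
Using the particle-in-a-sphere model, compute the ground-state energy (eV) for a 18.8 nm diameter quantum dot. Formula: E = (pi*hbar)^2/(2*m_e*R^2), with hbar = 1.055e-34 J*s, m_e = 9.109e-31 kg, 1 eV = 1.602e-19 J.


Radius R = 18.8/2 = 9.4 nm = 9.4e-09 m
E = (pi * 1.055e-34)^2 / (2 * 9.109e-31 * (9.4e-09)^2)
E(J) = 6.82415e-22
E = E(J) / 1.602e-19 = 0.0043 eV

0.0043


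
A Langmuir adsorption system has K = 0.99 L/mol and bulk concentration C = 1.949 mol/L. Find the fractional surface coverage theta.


Langmuir isotherm: theta = K*C / (1 + K*C)
K*C = 0.99 * 1.949 = 1.92951
theta = 1.92951 / (1 + 1.92951) = 1.92951 / 2.92951
theta = 0.6586

0.6586


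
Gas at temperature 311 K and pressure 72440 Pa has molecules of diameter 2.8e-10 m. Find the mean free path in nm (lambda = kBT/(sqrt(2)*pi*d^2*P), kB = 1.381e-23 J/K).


Mean free path: lambda = kB*T / (sqrt(2) * pi * d^2 * P)
lambda = 1.381e-23 * 311 / (sqrt(2) * pi * (2.8e-10)^2 * 72440)
lambda = 1.70214e-07 m
lambda = 170.21 nm

170.21


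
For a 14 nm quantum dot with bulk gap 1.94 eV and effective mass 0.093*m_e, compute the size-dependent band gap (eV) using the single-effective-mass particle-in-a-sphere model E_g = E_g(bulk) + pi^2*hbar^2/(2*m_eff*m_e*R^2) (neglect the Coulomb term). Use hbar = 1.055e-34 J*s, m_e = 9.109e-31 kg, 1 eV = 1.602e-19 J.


Radius R = 14/2 nm = 7e-09 m
Confinement energy dE = pi^2 * hbar^2 / (2 * m_eff * m_e * R^2)
dE = pi^2 * (1.055e-34)^2 / (2 * 0.093 * 9.109e-31 * (7e-09)^2) J, divided by 1.602e-19 J/eV
dE = 0.0826 eV
Total band gap = E_g(bulk) + dE = 1.94 + 0.0826 = 2.0226 eV

2.0226


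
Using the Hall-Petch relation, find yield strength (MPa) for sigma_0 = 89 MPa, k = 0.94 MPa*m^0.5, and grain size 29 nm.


d = 29 nm = 2.9e-08 m
sqrt(d) = 0.0001702939
Hall-Petch contribution = k / sqrt(d) = 0.94 / 0.0001702939 = 5519.9 MPa
sigma = sigma_0 + k/sqrt(d) = 89 + 5519.9 = 5608.9 MPa

5608.9


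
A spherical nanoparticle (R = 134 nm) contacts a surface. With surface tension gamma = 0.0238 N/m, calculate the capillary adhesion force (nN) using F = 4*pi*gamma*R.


Convert radius: R = 134 nm = 1.34e-07 m
F = 4 * pi * gamma * R
F = 4 * pi * 0.0238 * 1.34e-07
F = 4.00767e-08 N = 40.0767 nN

40.0767


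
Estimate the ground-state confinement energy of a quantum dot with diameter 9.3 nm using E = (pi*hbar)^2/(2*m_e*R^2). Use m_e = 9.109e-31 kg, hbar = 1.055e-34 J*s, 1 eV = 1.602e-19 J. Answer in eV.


Radius R = 9.3/2 = 4.65 nm = 4.65e-09 m
E = (pi * 1.055e-34)^2 / (2 * 9.109e-31 * (4.65e-09)^2)
E(J) = 2.78868e-21
E = E(J) / 1.602e-19 = 0.0174 eV

0.0174


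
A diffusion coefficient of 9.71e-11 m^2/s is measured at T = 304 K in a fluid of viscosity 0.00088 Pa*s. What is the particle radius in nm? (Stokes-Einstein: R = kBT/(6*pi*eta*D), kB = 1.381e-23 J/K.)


Stokes-Einstein: R = kB*T / (6*pi*eta*D)
R = 1.381e-23 * 304 / (6 * pi * 0.00088 * 9.71e-11)
R = 2.60654e-09 m = 2.61 nm

2.61


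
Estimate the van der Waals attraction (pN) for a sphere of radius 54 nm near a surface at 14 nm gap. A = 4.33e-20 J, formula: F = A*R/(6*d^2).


Convert to SI: R = 54 nm = 5.4e-08 m, d = 14 nm = 1.4e-08 m
F = A * R / (6 * d^2)
F = 4.33e-20 * 5.4e-08 / (6 * (1.4e-08)^2)
F = 1.98827e-12 N = 1.988 pN

1.988


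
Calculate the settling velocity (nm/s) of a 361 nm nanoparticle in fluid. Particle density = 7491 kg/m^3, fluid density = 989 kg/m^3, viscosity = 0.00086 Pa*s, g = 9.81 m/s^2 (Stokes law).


Radius R = 361/2 nm = 1.805e-07 m
Density difference = 7491 - 989 = 6502 kg/m^3
v = 2 * R^2 * (rho_p - rho_f) * g / (9 * eta)
v = 2 * (1.805e-07)^2 * 6502 * 9.81 / (9 * 0.00086)
v = 5.36982e-07 m/s = 536.9816 nm/s

536.9816


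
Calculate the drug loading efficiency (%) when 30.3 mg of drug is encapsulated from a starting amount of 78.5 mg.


Drug loading efficiency = (drug loaded / drug initial) * 100
DLE = 30.3 / 78.5 * 100
DLE = 0.386 * 100
DLE = 38.6%

38.6


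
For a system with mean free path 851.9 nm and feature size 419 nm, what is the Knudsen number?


Knudsen number Kn = lambda / L
Kn = 851.9 / 419
Kn = 2.0332

2.0332


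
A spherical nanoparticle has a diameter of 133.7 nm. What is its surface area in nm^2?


Radius r = 133.7/2 = 66.85 nm
Surface area SA = 4 * pi * r^2
SA = 4 * pi * (66.85)^2
SA = 56158.14 nm^2

56158.14


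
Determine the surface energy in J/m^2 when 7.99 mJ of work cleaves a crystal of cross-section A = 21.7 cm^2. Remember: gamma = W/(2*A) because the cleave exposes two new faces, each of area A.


Convert: A = 21.7 cm^2 = 0.00217 m^2, W = 7.99 mJ = 0.00799 J
Cleaving exposes two faces of area A, so total new surface = 2*A and gamma = W / (2*A)
gamma = 0.00799 / (2 * 0.00217)
gamma = 1.841 J/m^2

1.841


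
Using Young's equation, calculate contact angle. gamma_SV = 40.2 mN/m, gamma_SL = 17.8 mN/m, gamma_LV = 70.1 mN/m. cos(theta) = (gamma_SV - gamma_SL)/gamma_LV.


cos(theta) = (gamma_SV - gamma_SL) / gamma_LV
cos(theta) = (40.2 - 17.8) / 70.1
cos(theta) = 0.319544
theta = arccos(0.319544) = 71.36 degrees

71.36


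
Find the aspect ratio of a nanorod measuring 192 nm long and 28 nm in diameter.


Aspect ratio AR = length / diameter
AR = 192 / 28
AR = 6.86

6.86


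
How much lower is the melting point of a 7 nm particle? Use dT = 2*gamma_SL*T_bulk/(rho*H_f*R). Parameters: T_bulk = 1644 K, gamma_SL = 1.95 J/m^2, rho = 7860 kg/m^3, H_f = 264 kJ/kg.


Radius R = 7/2 = 3.5 nm = 3.5e-09 m
Convert H_f = 264 kJ/kg = 264000 J/kg
dT = 2 * gamma_SL * T_bulk / (rho * H_f * R)
dT = 2 * 1.95 * 1644 / (7860 * 264000 * 3.5e-09)
dT = 882.8 K

882.8


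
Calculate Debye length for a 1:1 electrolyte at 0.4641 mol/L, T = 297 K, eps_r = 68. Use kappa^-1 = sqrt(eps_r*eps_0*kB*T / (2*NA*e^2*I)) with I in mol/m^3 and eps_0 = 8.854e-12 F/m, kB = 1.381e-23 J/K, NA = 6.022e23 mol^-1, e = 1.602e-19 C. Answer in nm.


Ionic strength I = 0.4641 * 1^2 * 1000 = 464.1 mol/m^3
kappa^-1 = sqrt(68 * 8.854e-12 * 1.381e-23 * 297 / (2 * 6.022e23 * (1.602e-19)^2 * 464.1))
kappa^-1 = 0.415 nm

0.415


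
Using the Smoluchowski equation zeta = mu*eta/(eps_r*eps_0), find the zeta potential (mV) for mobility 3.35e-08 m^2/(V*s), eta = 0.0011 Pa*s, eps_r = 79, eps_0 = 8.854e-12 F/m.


Smoluchowski equation: zeta = mu * eta / (eps_r * eps_0)
zeta = 3.35e-08 * 0.0011 / (79 * 8.854e-12)
zeta = 0.052683 V = 52.68 mV

52.68


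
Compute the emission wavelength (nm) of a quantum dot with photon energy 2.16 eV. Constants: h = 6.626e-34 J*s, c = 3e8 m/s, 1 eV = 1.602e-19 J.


Convert energy: E = 2.16 eV = 2.16 * 1.602e-19 = 3.46032e-19 J
lambda = h*c / E = 6.626e-34 * 3e8 / 3.46032e-19
lambda = 5.74456e-07 m = 574.5 nm

574.5


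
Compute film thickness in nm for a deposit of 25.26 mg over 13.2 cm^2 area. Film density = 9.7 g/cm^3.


Convert: m = 25.26 mg = 2.5260e-05 kg, A = 13.2 cm^2 = 1.3200e-03 m^2, rho = 9.7 g/cm^3 = 9700 kg/m^3
t = m / (A * rho)
t = 2.5260e-05 / (1.3200e-03 * 9700)
t = 1.9728e-06 m = 1972.8 nm

1972.8


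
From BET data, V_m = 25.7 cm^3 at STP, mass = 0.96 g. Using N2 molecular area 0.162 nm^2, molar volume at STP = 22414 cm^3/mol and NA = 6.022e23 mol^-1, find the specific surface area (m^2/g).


Number of moles in monolayer = V_m / 22414 = 25.7 / 22414 = 0.0011466
Number of molecules = moles * NA = 0.0011466 * 6.022e23
SA = molecules * sigma / mass
SA = (25.7 / 22414) * 6.022e23 * 0.162e-18 / 0.96
SA = 116.5 m^2/g

116.5


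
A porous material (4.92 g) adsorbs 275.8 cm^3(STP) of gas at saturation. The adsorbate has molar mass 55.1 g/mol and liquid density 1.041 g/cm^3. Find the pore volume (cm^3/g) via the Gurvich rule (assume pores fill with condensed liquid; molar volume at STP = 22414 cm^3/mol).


Moles adsorbed n = V_ads / 22414 = 275.8 / 22414 = 1.230481e-02 mol
Liquid volume V_liq = n * M / rho_liq = 1.230481e-02 * 55.1 / 1.041 = 0.65129 cm^3
Specific pore volume V_pore = V_liq / m_sample = 0.65129 / 4.92
V_pore = 0.1324 cm^3/g

0.1324


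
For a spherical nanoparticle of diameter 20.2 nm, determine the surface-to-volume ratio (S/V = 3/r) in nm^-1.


Radius r = 20.2/2 = 10.1 nm
S/V = 3 / r = 3 / 10.1
S/V = 0.297 nm^-1

0.297


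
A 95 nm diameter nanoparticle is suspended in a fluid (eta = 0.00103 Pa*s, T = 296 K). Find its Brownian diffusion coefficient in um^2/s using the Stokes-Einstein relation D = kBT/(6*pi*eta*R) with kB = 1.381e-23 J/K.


Radius R = 95/2 = 47.5 nm = 4.75e-08 m
D = kB*T / (6*pi*eta*R)
D = 1.381e-23 * 296 / (6 * pi * 0.00103 * 4.75e-08)
D = 4.43255e-12 m^2/s = 4.433 um^2/s

4.433


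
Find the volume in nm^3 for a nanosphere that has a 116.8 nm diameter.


Radius r = 116.8/2 = 58.4 nm
Volume V = (4/3) * pi * r^3
V = (4/3) * pi * (58.4)^3
V = 834309.43 nm^3

834309.43


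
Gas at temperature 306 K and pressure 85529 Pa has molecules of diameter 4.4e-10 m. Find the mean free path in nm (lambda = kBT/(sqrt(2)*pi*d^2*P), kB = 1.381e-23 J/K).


Mean free path: lambda = kB*T / (sqrt(2) * pi * d^2 * P)
lambda = 1.381e-23 * 306 / (sqrt(2) * pi * (4.4e-10)^2 * 85529)
lambda = 5.74423e-08 m
lambda = 57.44 nm

57.44


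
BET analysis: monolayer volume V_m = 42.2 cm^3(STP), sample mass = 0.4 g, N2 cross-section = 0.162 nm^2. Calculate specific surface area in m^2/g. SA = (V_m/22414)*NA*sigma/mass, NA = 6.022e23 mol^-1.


Number of moles in monolayer = V_m / 22414 = 42.2 / 22414 = 0.00188275
Number of molecules = moles * NA = 0.00188275 * 6.022e23
SA = molecules * sigma / mass
SA = (42.2 / 22414) * 6.022e23 * 0.162e-18 / 0.4
SA = 459.2 m^2/g

459.2


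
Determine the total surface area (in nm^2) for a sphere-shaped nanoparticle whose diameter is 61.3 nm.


Radius r = 61.3/2 = 30.65 nm
Surface area SA = 4 * pi * r^2
SA = 4 * pi * (30.65)^2
SA = 11805.13 nm^2

11805.13


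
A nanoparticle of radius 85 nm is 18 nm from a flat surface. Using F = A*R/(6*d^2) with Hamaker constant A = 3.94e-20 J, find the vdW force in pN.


Convert to SI: R = 85 nm = 8.5e-08 m, d = 18 nm = 1.8e-08 m
F = A * R / (6 * d^2)
F = 3.94e-20 * 8.5e-08 / (6 * (1.8e-08)^2)
F = 1.72274e-12 N = 1.723 pN

1.723


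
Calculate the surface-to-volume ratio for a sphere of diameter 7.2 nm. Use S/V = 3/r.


Radius r = 7.2/2 = 3.6 nm
S/V = 3 / r = 3 / 3.6
S/V = 0.8333 nm^-1

0.8333


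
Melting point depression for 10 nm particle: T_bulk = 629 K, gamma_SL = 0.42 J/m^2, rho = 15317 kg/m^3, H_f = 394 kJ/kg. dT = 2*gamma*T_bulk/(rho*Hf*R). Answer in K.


Radius R = 10/2 = 5 nm = 5e-09 m
Convert H_f = 394 kJ/kg = 394000 J/kg
dT = 2 * gamma_SL * T_bulk / (rho * H_f * R)
dT = 2 * 0.42 * 629 / (15317 * 394000 * 5e-09)
dT = 17.5 K

17.5


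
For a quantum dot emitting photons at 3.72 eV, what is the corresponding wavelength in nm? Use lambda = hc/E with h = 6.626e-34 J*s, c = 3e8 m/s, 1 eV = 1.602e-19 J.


Convert energy: E = 3.72 eV = 3.72 * 1.602e-19 = 5.95944e-19 J
lambda = h*c / E = 6.626e-34 * 3e8 / 5.95944e-19
lambda = 3.33555e-07 m = 333.6 nm

333.6


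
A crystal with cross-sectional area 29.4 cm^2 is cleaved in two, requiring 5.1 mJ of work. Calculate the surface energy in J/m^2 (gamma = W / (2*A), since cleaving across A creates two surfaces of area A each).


Convert: A = 29.4 cm^2 = 0.00294 m^2, W = 5.1 mJ = 0.0051 J
Cleaving exposes two faces of area A, so total new surface = 2*A and gamma = W / (2*A)
gamma = 0.0051 / (2 * 0.00294)
gamma = 0.867 J/m^2

0.867


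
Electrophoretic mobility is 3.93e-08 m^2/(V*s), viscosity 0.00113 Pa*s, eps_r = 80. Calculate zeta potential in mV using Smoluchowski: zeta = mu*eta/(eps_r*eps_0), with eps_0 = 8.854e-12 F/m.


Smoluchowski equation: zeta = mu * eta / (eps_r * eps_0)
zeta = 3.93e-08 * 0.00113 / (80 * 8.854e-12)
zeta = 0.062696 V = 62.7 mV

62.7


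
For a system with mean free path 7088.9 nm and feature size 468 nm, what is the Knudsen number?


Knudsen number Kn = lambda / L
Kn = 7088.9 / 468
Kn = 15.1472

15.1472


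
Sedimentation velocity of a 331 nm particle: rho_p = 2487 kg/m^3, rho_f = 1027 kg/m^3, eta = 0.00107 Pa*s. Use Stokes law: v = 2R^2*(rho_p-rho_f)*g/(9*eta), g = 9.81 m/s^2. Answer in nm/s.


Radius R = 331/2 nm = 1.655e-07 m
Density difference = 2487 - 1027 = 1460 kg/m^3
v = 2 * R^2 * (rho_p - rho_f) * g / (9 * eta)
v = 2 * (1.655e-07)^2 * 1460 * 9.81 / (9 * 0.00107)
v = 8.14745e-08 m/s = 81.4745 nm/s

81.4745


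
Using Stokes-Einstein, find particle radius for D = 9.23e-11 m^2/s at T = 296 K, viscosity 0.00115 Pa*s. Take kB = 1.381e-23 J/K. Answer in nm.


Stokes-Einstein: R = kB*T / (6*pi*eta*D)
R = 1.381e-23 * 296 / (6 * pi * 0.00115 * 9.23e-11)
R = 2.04308e-09 m = 2.04 nm

2.04


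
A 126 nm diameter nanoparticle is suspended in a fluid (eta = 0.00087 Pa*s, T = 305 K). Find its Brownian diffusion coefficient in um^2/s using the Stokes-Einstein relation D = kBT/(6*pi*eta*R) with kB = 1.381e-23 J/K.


Radius R = 126/2 = 63 nm = 6.3e-08 m
D = kB*T / (6*pi*eta*R)
D = 1.381e-23 * 305 / (6 * pi * 0.00087 * 6.3e-08)
D = 4.07692e-12 m^2/s = 4.077 um^2/s

4.077


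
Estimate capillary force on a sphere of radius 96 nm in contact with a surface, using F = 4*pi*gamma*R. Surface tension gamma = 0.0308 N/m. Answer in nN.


Convert radius: R = 96 nm = 9.6e-08 m
F = 4 * pi * gamma * R
F = 4 * pi * 0.0308 * 9.6e-08
F = 3.71562e-08 N = 37.1562 nN

37.1562


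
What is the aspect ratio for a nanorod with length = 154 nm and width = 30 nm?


Aspect ratio AR = length / diameter
AR = 154 / 30
AR = 5.13

5.13


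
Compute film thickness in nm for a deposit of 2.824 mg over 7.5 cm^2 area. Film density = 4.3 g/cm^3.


Convert: m = 2.824 mg = 2.8240e-06 kg, A = 7.5 cm^2 = 7.5000e-04 m^2, rho = 4.3 g/cm^3 = 4300 kg/m^3
t = m / (A * rho)
t = 2.8240e-06 / (7.5000e-04 * 4300)
t = 8.7566e-07 m = 875.7 nm

875.7


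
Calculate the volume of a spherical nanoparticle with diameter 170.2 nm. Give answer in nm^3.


Radius r = 170.2/2 = 85.1 nm
Volume V = (4/3) * pi * r^3
V = (4/3) * pi * (85.1)^3
V = 2581530.67 nm^3

2581530.67


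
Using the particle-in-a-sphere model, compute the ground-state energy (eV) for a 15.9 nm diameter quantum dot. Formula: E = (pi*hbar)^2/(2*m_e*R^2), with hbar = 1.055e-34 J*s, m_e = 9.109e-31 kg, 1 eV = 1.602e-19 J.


Radius R = 15.9/2 = 7.95 nm = 7.95e-09 m
E = (pi * 1.055e-34)^2 / (2 * 9.109e-31 * (7.95e-09)^2)
E(J) = 9.54047e-22
E = E(J) / 1.602e-19 = 0.006 eV

0.006


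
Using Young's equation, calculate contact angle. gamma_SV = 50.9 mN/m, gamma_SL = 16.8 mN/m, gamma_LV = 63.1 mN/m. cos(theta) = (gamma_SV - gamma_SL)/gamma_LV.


cos(theta) = (gamma_SV - gamma_SL) / gamma_LV
cos(theta) = (50.9 - 16.8) / 63.1
cos(theta) = 0.540412
theta = arccos(0.540412) = 57.29 degrees

57.29


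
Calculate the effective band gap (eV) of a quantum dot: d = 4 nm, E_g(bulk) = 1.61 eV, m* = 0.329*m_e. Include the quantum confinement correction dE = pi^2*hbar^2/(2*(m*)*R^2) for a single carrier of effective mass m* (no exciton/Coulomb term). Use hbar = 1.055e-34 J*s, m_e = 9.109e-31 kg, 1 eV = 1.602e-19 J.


Radius R = 4/2 nm = 2e-09 m
Confinement energy dE = pi^2 * hbar^2 / (2 * m_eff * m_e * R^2)
dE = pi^2 * (1.055e-34)^2 / (2 * 0.329 * 9.109e-31 * (2e-09)^2) J, divided by 1.602e-19 J/eV
dE = 0.286 eV
Total band gap = E_g(bulk) + dE = 1.61 + 0.286 = 1.896 eV

1.896


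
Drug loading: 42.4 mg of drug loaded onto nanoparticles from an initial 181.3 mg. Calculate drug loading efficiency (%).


Drug loading efficiency = (drug loaded / drug initial) * 100
DLE = 42.4 / 181.3 * 100
DLE = 0.2339 * 100
DLE = 23.39%

23.39


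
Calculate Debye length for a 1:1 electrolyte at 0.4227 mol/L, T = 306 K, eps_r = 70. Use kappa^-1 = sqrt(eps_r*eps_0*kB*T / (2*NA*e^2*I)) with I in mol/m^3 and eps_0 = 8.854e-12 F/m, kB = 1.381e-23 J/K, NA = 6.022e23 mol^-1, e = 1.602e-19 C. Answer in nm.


Ionic strength I = 0.4227 * 1^2 * 1000 = 422.7 mol/m^3
kappa^-1 = sqrt(70 * 8.854e-12 * 1.381e-23 * 306 / (2 * 6.022e23 * (1.602e-19)^2 * 422.7))
kappa^-1 = 0.448 nm

0.448


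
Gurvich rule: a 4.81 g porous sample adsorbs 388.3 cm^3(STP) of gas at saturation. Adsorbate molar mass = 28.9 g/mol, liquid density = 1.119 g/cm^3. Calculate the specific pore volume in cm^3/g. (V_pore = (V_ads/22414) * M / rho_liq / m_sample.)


Moles adsorbed n = V_ads / 22414 = 388.3 / 22414 = 1.732399e-02 mol
Liquid volume V_liq = n * M / rho_liq = 1.732399e-02 * 28.9 / 1.119 = 0.44742 cm^3
Specific pore volume V_pore = V_liq / m_sample = 0.44742 / 4.81
V_pore = 0.093 cm^3/g

0.093
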